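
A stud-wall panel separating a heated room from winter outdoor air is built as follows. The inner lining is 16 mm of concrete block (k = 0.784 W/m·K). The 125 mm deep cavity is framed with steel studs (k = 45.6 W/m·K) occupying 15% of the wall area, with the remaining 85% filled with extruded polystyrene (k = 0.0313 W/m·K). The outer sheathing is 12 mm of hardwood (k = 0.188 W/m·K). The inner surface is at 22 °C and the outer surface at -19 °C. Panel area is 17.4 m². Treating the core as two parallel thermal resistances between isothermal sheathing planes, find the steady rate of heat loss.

Q ≈ 6960 W

Sheathing layers in series; stud and cavity paths in parallel between them.
R_inner = 0.016/(0.784×17.4) = 0.001173 K/W
R_stud  = 0.125/(45.6×0.15×17.4) = 0.00105 K/W
R_cav   = 0.125/(0.0313×0.85×17.4) = 0.27 K/W
1/R_core = 1/R_stud + 1/R_cav → R_core = 0.001046 K/W
R_outer = 0.012/(0.188×17.4) = 0.003668 K/W
R_total = 0.005887 K/W
Q = ΔT/R_total = 41/0.005887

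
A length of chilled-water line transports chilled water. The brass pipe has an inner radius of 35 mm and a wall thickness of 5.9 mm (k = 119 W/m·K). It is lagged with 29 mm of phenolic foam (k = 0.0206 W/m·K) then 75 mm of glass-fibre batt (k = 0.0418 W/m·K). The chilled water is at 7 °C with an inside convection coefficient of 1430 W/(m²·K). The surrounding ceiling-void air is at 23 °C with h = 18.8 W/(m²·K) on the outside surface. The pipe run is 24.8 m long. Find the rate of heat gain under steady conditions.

Cylindrical conduction, so R = ln(r₂/r₁)/(2πkL) per layer, in series:
R_inner film = 1/(h_i·2πr₁L) = 1/(1430×2π×0.035×24.8) = 1.282×10^-4 K/W
R_brass pipe wall = ln(40.9/35)/(2π×119×24.8) = 8.401×10^-6 K/W
R_phenolic foam = ln(69.9/40.9)/(2π×0.0206×24.8) = 0.167 K/W
R_glass-fibre batt = ln(144.9/69.9)/(2π×0.0418×24.8) = 0.1119 K/W
R_outer film = 1/(h_o·2πr_oL) = 1/(18.8×2π×0.1449×24.8) = 0.002356 K/W
R_total = 0.2814 K/W
Q = ΔT/R_total = 16/0.2814

Q ≈ 56.9 W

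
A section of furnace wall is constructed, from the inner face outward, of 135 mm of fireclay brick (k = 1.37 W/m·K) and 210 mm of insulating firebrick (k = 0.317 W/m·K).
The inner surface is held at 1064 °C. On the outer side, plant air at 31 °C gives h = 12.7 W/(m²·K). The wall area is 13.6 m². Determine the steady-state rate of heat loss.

Thermal resistances in series:
R_fireclay brick = L/(kA) = 0.135/(1.37×13.6) = 0.007246 K/W
R_insulating firebrick = L/(kA) = 0.21/(0.317×13.6) = 0.04871 K/W
R_outer film = 1/(h_o·A) = 1/(12.7×13.6) = 0.00579 K/W
R_total = 0.06175 K/W
Q = ΔT / R_total = 1033 / 0.06175

Q ≈ 16700 W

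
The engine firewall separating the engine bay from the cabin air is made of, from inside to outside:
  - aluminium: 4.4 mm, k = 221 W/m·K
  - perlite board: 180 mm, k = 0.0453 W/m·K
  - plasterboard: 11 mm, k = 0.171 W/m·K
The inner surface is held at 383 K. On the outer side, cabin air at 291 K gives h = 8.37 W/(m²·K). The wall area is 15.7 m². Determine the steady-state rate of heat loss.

Using the resistance-network approach (series):
R_aluminium = L/(kA) = 0.0044/(221×15.7) = 1.268×10^-6 K/W
R_perlite board = L/(kA) = 0.18/(0.0453×15.7) = 0.2531 K/W
R_plasterboard = L/(kA) = 0.011/(0.171×15.7) = 0.004097 K/W
R_outer film = 1/(h_o·A) = 1/(8.37×15.7) = 0.00761 K/W
R_total = 0.2648 K/W
Q = ΔT / R_total = 92 / 0.2648

Q ≈ 347 W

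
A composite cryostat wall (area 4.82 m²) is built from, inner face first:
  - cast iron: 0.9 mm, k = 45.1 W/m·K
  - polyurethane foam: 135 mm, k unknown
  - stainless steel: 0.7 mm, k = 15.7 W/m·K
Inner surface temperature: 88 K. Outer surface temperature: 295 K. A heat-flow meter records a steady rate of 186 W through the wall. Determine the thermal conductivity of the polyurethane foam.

k ≈ 0.0252 W/(m·K)

Treating each layer as a thermal resistance in series:
R_cast iron = L/(kA) = 0.0009/(45.1×4.82) = 4.14×10^-6 K/W
R_stainless steel = L/(kA) = 0.0007/(15.7×4.82) = 9.25×10^-6 K/W
Sum of known resistances R_other = 1.339×10^-5 K/W
Total R = ΔT/Q = 207/186 = 1.113 K/W
R_polyurethane foam = R_total − R_other = 1.113 K/W
k = L/(R·A) = 0.135/(1.113×4.82)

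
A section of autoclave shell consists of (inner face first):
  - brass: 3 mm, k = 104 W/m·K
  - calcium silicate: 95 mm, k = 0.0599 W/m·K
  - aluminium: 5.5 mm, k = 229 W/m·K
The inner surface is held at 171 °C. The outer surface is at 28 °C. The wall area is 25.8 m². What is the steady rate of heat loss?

Q ≈ 2330 W

Series thermal resistances:
R_brass = L/(kA) = 0.003/(104×25.8) = 1.118×10^-6 K/W
R_calcium silicate = L/(kA) = 0.095/(0.0599×25.8) = 0.06147 K/W
R_aluminium = L/(kA) = 0.0055/(229×25.8) = 9.309×10^-7 K/W
R_total = 0.06147 K/W
Q = ΔT / R_total = 143 / 0.06147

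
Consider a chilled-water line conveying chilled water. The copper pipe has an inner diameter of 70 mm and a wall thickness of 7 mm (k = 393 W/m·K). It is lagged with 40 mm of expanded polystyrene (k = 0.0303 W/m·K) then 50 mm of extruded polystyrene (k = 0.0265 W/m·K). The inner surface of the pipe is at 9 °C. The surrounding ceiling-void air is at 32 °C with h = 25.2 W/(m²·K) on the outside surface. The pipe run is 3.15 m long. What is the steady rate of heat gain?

Q ≈ 11.3 W

Radial resistances (cylindrical: R_cond = ln(r_o/r_i)/(2πkL), R_conv = 1/(h·2πrL)):
R_copper pipe wall = ln(42/35)/(2π×393×3.15) = 2.344×10^-5 K/W
R_expanded polystyrene = ln(82/42)/(2π×0.0303×3.15) = 1.116 K/W
R_extruded polystyrene = ln(132/82)/(2π×0.0265×3.15) = 0.9077 K/W
R_outer film = 1/(h_o·2πr_oL) = 1/(25.2×2π×0.132×3.15) = 0.01519 K/W
R_total = 2.039 K/W
Q = ΔT/R_total = 23/2.039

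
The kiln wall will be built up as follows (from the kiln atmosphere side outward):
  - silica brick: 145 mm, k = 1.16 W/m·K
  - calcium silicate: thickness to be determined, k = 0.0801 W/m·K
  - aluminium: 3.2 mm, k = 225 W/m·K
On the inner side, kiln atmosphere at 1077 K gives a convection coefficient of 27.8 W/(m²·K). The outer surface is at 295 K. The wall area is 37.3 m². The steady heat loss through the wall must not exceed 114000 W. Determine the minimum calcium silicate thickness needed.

Using the resistance-network approach (series):
R_inner film = 1/(h_i·A) = 1/(27.8×37.3) = 9.644×10^-4 K/W
R_silica brick = L/(kA) = 0.145/(1.16×37.3) = 0.003351 K/W
R_aluminium = L/(kA) = 0.0032/(225×37.3) = 3.813×10^-7 K/W
Sum of the known resistances R_other = 0.004316 K/W
Required total resistance R_tot = ΔT/Q_allow = 782/114000 = 0.00686 K/W
R_calcium silicate = R_tot − R_other = 0.002544 K/W
L = R·k·A = 0.002544×0.0801×37.3

L ≈ 7.6 mm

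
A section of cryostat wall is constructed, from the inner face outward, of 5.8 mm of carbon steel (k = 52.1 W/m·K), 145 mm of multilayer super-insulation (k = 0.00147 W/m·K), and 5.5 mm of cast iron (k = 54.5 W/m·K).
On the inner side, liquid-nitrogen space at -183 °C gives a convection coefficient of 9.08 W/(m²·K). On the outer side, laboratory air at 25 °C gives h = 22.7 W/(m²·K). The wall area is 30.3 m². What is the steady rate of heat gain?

Thermal resistances in series:
R_inner film = 1/(h_i·A) = 1/(9.08×30.3) = 0.003635 K/W
R_carbon steel = L/(kA) = 0.0058/(52.1×30.3) = 3.674×10^-6 K/W
R_multilayer super-insulation = L/(kA) = 0.145/(0.00147×30.3) = 3.255 K/W
R_cast iron = L/(kA) = 0.0055/(54.5×30.3) = 3.331×10^-6 K/W
R_outer film = 1/(h_o·A) = 1/(22.7×30.3) = 0.001454 K/W
R_total = 3.261 K/W
Q = ΔT / R_total = 208 / 3.261

Q ≈ 63.8 W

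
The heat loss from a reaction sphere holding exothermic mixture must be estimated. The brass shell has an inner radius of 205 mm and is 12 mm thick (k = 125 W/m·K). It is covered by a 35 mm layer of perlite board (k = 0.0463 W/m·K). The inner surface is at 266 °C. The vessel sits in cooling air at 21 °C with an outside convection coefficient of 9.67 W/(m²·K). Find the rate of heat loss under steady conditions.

Q ≈ 199 W

Radial (spherical) resistances in series:
R_brass shell = (1/0.205 − 1/0.217)/(4π×125) = 1.717×10^-4 K/W
R_perlite board = (1/0.217 − 1/0.252)/(4π×0.0463) = 1.1 K/W
R_outer film = 1/(h·4πr_o²) = 1/(9.67×4π×0.252²) = 0.1296 K/W
R_total = 1.23 K/W
Q = ΔT/R_total = 245/1.23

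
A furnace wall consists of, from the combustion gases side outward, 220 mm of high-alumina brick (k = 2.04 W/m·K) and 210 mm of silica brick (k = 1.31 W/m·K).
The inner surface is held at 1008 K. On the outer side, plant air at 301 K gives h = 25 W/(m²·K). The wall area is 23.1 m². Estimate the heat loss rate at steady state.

Thermal resistances in series:
R_high-alumina brick = L/(kA) = 0.22/(2.04×23.1) = 0.004669 K/W
R_silica brick = L/(kA) = 0.21/(1.31×23.1) = 0.00694 K/W
R_outer film = 1/(h_o·A) = 1/(25×23.1) = 0.001732 K/W
R_total = 0.01334 K/W
Q = ΔT / R_total = 707 / 0.01334

Q ≈ 53000 W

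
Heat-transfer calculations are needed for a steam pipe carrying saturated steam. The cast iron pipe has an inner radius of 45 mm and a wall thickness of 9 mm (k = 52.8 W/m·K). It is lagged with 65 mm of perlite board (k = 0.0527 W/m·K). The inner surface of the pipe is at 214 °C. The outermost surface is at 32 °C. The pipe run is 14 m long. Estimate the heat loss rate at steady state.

Q ≈ 1070 W

For a radial system each layer contributes R = ln(r_out/r_in)/(2πkL); films add R = 1/(hA).
R_cast iron pipe wall = ln(54/45)/(2π×52.8×14) = 3.926×10^-5 K/W
R_perlite board = ln(119/54)/(2π×0.0527×14) = 0.1704 K/W
R_total = 0.1705 K/W
Q = ΔT/R_total = 182/0.1705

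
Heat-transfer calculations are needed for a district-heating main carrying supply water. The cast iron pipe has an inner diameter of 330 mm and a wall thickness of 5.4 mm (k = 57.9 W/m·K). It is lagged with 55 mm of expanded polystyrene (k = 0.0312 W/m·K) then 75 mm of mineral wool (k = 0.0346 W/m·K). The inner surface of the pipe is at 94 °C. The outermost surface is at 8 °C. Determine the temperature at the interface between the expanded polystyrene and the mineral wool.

T ≈ 49.3 °C

Radial resistances (cylindrical: R_cond = ln(r_o/r_i)/(2πkL), R_conv = 1/(h·2πrL)):
R_cast iron pipe wall = ln(170.4/165)/(2π×57.9×1) = 8.852×10^-5 K/W
R_expanded polystyrene = ln(225.4/170.4)/(2π×0.0312×1) = 1.427 K/W
R_mineral wool = ln(300.4/225.4)/(2π×0.0346×1) = 1.321 K/W
R_total = 2.748 K/W
Q = ΔT/R_total = 86/2.748
Q = 31.3 W/m
T_interface = T_inner − Q·ΣR(inner→interface) = 94 − 31.3×1.427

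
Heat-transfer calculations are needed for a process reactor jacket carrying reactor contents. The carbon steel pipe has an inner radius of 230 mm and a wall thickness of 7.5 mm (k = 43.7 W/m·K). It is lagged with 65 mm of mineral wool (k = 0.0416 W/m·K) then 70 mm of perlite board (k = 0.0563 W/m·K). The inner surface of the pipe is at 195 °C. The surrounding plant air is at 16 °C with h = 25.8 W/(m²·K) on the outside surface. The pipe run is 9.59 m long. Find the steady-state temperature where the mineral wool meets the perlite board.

T ≈ 86.8 °C

For a radial system each layer contributes R = ln(r_out/r_in)/(2πkL); films add R = 1/(hA).
R_carbon steel pipe wall = ln(237.5/230)/(2π×43.7×9.59) = 1.219×10^-5 K/W
R_mineral wool = ln(302.5/237.5)/(2π×0.0416×9.59) = 0.09651 K/W
R_perlite board = ln(372.5/302.5)/(2π×0.0563×9.59) = 0.06136 K/W
R_outer film = 1/(h_o·2πr_oL) = 1/(25.8×2π×0.3725×9.59) = 0.001727 K/W
R_total = 0.1596 K/W
Q = ΔT/R_total = 179/0.1596
Q = 1120 W
T_interface = T_inner − Q·ΣR(inner→interface) = 195 − 1120×0.09652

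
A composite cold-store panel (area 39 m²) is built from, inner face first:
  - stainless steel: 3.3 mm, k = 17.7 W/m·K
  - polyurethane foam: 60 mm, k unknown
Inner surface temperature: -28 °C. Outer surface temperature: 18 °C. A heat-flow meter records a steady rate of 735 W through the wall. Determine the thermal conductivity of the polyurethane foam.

Treating each layer as a thermal resistance in series:
R_stainless steel = L/(kA) = 0.0033/(17.7×39) = 4.781×10^-6 K/W
Sum of known resistances R_other = 4.781×10^-6 K/W
Total R = ΔT/Q = 46/735 = 0.06259 K/W
R_polyurethane foam = R_total − R_other = 0.06258 K/W
k = L/(R·A) = 0.06/(0.06258×39)

k ≈ 0.0246 W/(m·K)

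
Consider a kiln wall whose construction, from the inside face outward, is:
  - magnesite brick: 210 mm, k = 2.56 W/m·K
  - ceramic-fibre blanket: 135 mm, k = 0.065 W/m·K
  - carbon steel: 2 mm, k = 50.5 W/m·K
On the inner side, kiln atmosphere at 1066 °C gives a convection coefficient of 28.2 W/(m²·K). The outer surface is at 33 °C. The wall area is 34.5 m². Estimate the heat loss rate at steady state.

Treating each layer as a thermal resistance in series:
R_inner film = 1/(h_i·A) = 1/(28.2×34.5) = 0.001028 K/W
R_magnesite brick = L/(kA) = 0.21/(2.56×34.5) = 0.002378 K/W
R_ceramic-fibre blanket = L/(kA) = 0.135/(0.065×34.5) = 0.0602 K/W
R_carbon steel = L/(kA) = 0.002/(50.5×34.5) = 1.148×10^-6 K/W
R_total = 0.06361 K/W
Q = ΔT / R_total = 1033 / 0.06361

Q ≈ 16200 W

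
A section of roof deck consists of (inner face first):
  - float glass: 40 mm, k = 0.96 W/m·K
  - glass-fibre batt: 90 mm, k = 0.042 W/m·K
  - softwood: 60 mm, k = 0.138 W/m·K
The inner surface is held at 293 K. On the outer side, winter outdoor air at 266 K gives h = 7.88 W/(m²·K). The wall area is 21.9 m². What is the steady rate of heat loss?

Treating each layer as a thermal resistance in series:
R_float glass = L/(kA) = 0.04/(0.96×21.9) = 0.001903 K/W
R_glass-fibre batt = L/(kA) = 0.09/(0.042×21.9) = 0.09785 K/W
R_softwood = L/(kA) = 0.06/(0.138×21.9) = 0.01985 K/W
R_outer film = 1/(h_o·A) = 1/(7.88×21.9) = 0.005795 K/W
R_total = 0.1254 K/W
Q = ΔT / R_total = 27 / 0.1254

Q ≈ 215 W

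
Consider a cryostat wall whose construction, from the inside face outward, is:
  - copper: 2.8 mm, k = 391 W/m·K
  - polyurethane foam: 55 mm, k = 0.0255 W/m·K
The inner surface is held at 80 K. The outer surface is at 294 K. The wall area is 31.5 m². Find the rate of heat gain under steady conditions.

Q ≈ 3130 W

Series thermal resistances:
R_copper = L/(kA) = 0.0028/(391×31.5) = 2.273×10^-7 K/W
R_polyurethane foam = L/(kA) = 0.055/(0.0255×31.5) = 0.06847 K/W
R_total = 0.06847 K/W
Q = ΔT / R_total = 214 / 0.06847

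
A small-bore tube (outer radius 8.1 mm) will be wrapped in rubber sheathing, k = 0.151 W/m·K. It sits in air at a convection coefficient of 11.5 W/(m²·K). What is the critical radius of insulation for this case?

For a cylinder r_cr = k/h = 0.151/11.5
r_cr = 13.1 mm; since the bare radius (8.1 mm) is below r_cr, adding a thin layer of insulation will *increase* heat loss.

r_cr ≈ 13.1 mm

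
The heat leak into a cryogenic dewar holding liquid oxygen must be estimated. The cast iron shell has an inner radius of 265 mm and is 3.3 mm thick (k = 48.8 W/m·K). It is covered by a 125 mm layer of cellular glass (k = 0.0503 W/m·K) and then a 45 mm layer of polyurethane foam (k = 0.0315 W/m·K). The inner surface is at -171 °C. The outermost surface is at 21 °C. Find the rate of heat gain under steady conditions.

Each spherical layer contributes R = (1/r_i − 1/r_o)/(4πk):
R_cast iron shell = (1/0.265 − 1/0.2683)/(4π×48.8) = 7.569×10^-5 K/W
R_cellular glass = (1/0.2683 − 1/0.3933)/(4π×0.0503) = 1.874 K/W
R_polyurethane foam = (1/0.3933 − 1/0.4383)/(4π×0.0315) = 0.6595 K/W
R_total = 2.534 K/W
Q = ΔT/R_total = 192/2.534

Q ≈ 75.8 W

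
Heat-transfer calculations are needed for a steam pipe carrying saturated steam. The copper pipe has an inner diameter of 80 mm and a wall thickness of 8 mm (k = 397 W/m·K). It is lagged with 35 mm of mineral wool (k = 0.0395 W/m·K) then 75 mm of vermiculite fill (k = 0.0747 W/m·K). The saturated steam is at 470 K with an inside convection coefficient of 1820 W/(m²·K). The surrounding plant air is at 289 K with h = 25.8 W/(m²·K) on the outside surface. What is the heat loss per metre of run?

Radial resistances (cylindrical: R_cond = ln(r_o/r_i)/(2πkL), R_conv = 1/(h·2πrL)):
R_inner film = 1/(h_i·2πr₁L) = 1/(1820×2π×0.04×1) = 0.002186 K/W
R_copper pipe wall = ln(48/40)/(2π×397×1) = 7.309×10^-5 K/W
R_mineral wool = ln(83/48)/(2π×0.0395×1) = 2.207 K/W
R_vermiculite fill = ln(158/83)/(2π×0.0747×1) = 1.372 K/W
R_outer film = 1/(h_o·2πr_oL) = 1/(25.8×2π×0.158×1) = 0.03904 K/W
R_total = 3.619 K/W
Q = ΔT/R_total = 181/3.619

q′ ≈ 50 W/m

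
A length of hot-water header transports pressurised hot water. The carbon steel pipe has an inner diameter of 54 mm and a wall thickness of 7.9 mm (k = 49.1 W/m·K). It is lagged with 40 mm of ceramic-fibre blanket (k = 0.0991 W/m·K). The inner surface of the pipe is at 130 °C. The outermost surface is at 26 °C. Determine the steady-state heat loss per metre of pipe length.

q′ ≈ 84.7 W/m

Radial resistances (cylindrical: R_cond = ln(r_o/r_i)/(2πkL), R_conv = 1/(h·2πrL)):
R_carbon steel pipe wall = ln(34.9/27)/(2π×49.1×1) = 8.319×10^-4 K/W
R_ceramic-fibre blanket = ln(74.9/34.9)/(2π×0.0991×1) = 1.226 K/W
R_total = 1.227 K/W
Q = ΔT/R_total = 104/1.227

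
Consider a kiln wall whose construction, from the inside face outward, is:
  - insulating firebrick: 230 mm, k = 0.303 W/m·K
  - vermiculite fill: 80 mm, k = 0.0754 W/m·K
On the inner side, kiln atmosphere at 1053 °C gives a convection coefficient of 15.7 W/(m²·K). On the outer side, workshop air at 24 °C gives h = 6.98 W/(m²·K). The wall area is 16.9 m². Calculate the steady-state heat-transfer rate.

Q ≈ 8580 W

Treating each layer as a thermal resistance in series:
R_inner film = 1/(h_i·A) = 1/(15.7×16.9) = 0.003769 K/W
R_insulating firebrick = L/(kA) = 0.23/(0.303×16.9) = 0.04492 K/W
R_vermiculite fill = L/(kA) = 0.08/(0.0754×16.9) = 0.06278 K/W
R_outer film = 1/(h_o·A) = 1/(6.98×16.9) = 0.008477 K/W
R_total = 0.1199 K/W
Q = ΔT / R_total = 1029 / 0.1199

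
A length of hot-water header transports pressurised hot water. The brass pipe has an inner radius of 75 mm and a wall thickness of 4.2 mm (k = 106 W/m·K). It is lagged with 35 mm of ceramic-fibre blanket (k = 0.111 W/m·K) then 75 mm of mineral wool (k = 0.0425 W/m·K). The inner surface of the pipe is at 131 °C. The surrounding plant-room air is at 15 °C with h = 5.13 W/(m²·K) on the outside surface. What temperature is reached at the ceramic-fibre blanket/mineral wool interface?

T ≈ 107 °C

Per-layer cylindrical resistances, series-summed:
R_brass pipe wall = ln(79.2/75)/(2π×106×1) = 8.181×10^-5 K/W
R_ceramic-fibre blanket = ln(114.2/79.2)/(2π×0.111×1) = 0.5247 K/W
R_mineral wool = ln(189.2/114.2)/(2π×0.0425×1) = 1.891 K/W
R_outer film = 1/(h_o·2πr_oL) = 1/(5.13×2π×0.1892×1) = 0.164 K/W
R_total = 2.579 K/W
Q = ΔT/R_total = 116/2.579
Q = 45 W/m
T_interface = T_inner − Q·ΣR(inner→interface) = 131 − 45×0.5248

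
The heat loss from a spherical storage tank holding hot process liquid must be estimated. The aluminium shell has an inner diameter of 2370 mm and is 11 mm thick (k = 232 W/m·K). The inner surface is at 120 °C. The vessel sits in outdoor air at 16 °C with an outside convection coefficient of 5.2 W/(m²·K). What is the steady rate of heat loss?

Q ≈ 9720 W

Radial (spherical) resistances in series:
R_aluminium shell = (1/1.185 − 1/1.196)/(4π×232) = 2.662×10^-6 K/W
R_outer film = 1/(h·4πr_o²) = 1/(5.2×4π×1.196²) = 0.0107 K/W
R_total = 0.0107 K/W
Q = ΔT/R_total = 104/0.0107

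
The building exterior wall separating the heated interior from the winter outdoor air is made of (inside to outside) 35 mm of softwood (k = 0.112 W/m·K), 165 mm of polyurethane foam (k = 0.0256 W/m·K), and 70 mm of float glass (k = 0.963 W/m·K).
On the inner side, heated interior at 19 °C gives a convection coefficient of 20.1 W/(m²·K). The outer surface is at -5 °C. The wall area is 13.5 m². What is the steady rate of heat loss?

Treating each layer as a thermal resistance in series:
R_inner film = 1/(h_i·A) = 1/(20.1×13.5) = 0.003685 K/W
R_softwood = L/(kA) = 0.035/(0.112×13.5) = 0.02315 K/W
R_polyurethane foam = L/(kA) = 0.165/(0.0256×13.5) = 0.4774 K/W
R_float glass = L/(kA) = 0.07/(0.963×13.5) = 0.005384 K/W
R_total = 0.5096 K/W
Q = ΔT / R_total = 24 / 0.5096

Q ≈ 47.1 W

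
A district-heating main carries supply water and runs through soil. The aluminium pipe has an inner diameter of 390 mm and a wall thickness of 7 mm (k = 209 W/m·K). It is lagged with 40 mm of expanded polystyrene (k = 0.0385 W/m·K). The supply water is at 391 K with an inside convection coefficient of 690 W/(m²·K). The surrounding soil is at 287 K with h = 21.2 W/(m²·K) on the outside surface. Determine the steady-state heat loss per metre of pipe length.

q′ ≈ 133 W/m

Cylindrical conduction, so R = ln(r₂/r₁)/(2πkL) per layer, in series:
R_inner film = 1/(h_i·2πr₁L) = 1/(690×2π×0.195×1) = 0.001183 K/W
R_aluminium pipe wall = ln(202/195)/(2π×209×1) = 2.686×10^-5 K/W
R_expanded polystyrene = ln(242/202)/(2π×0.0385×1) = 0.7469 K/W
R_outer film = 1/(h_o·2πr_oL) = 1/(21.2×2π×0.242×1) = 0.03102 K/W
R_total = 0.7791 K/W
Q = ΔT/R_total = 104/0.7791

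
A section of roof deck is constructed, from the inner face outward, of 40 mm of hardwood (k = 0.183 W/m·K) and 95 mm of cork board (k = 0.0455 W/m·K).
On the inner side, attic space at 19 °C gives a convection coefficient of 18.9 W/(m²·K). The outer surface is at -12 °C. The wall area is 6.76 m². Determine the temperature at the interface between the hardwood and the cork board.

T ≈ 15.4 °C

Using the resistance-network approach (series):
R_inner film = 1/(h_i·A) = 1/(18.9×6.76) = 0.007827 K/W
R_hardwood = L/(kA) = 0.04/(0.183×6.76) = 0.03233 K/W
R_cork board = L/(kA) = 0.095/(0.0455×6.76) = 0.3089 K/W
R_total = 0.349 K/W;  Q = ΔT/R_total = 31/0.349 = 88.82 W
T_interface = T_inner − Q·ΣR(inner→interface) = 19 − 88.8×0.04016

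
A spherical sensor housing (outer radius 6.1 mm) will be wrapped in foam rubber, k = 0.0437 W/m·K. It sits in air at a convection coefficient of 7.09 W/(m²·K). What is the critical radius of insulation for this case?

r_cr ≈ 12.3 mm

For a sphere r_cr = 2k/h = 2×0.0437/7.09
r_cr = 12.3 mm; since the bare radius (6.1 mm) is below r_cr, adding a thin layer of insulation will *increase* heat loss.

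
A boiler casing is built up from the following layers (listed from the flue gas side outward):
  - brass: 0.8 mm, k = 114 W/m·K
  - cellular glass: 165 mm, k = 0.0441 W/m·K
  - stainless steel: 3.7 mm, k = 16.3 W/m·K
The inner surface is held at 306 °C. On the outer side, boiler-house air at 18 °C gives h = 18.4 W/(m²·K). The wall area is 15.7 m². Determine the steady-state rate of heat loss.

Model the wall as resistances in series:
R_brass = L/(kA) = 0.0008/(114×15.7) = 4.47×10^-7 K/W
R_cellular glass = L/(kA) = 0.165/(0.0441×15.7) = 0.2383 K/W
R_stainless steel = L/(kA) = 0.0037/(16.3×15.7) = 1.446×10^-5 K/W
R_outer film = 1/(h_o·A) = 1/(18.4×15.7) = 0.003462 K/W
R_total = 0.2418 K/W
Q = ΔT / R_total = 288 / 0.2418

Q ≈ 1190 W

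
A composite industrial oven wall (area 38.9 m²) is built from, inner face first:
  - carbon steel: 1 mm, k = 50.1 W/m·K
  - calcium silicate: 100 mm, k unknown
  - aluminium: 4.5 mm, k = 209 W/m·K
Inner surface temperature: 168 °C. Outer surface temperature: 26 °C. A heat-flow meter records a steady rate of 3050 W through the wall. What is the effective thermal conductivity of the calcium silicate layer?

Thermal resistances in series:
R_carbon steel = L/(kA) = 0.001/(50.1×38.9) = 5.131×10^-7 K/W
R_aluminium = L/(kA) = 0.0045/(209×38.9) = 5.535×10^-7 K/W
Sum of known resistances R_other = 1.067×10^-6 K/W
Total R = ΔT/Q = 142/3050 = 0.04656 K/W
R_calcium silicate = R_total − R_other = 0.04656 K/W
k = L/(R·A) = 0.1/(0.04656×38.9)

k ≈ 0.0552 W/(m·K)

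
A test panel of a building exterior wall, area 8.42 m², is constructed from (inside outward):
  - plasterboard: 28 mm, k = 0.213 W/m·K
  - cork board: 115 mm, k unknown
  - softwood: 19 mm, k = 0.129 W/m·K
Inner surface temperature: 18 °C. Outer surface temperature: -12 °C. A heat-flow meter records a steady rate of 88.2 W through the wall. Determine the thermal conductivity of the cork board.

k ≈ 0.0445 W/(m·K)

Series thermal resistances:
R_plasterboard = L/(kA) = 0.028/(0.213×8.42) = 0.01561 K/W
R_softwood = L/(kA) = 0.019/(0.129×8.42) = 0.01749 K/W
Sum of known resistances R_other = 0.0331 K/W
Total R = ΔT/Q = 30/88.2 = 0.3401 K/W
R_cork board = R_total − R_other = 0.307 K/W
k = L/(R·A) = 0.115/(0.307×8.42)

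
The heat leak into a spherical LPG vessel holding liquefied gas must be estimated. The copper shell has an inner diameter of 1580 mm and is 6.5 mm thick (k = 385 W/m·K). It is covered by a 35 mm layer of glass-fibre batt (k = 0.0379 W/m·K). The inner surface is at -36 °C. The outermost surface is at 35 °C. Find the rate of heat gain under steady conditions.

Radial (spherical) resistances in series:
R_copper shell = (1/0.79 − 1/0.7965)/(4π×385) = 2.135×10^-6 K/W
R_glass-fibre batt = (1/0.7965 − 1/0.8315)/(4π×0.0379) = 0.111 K/W
R_total = 0.111 K/W
Q = ΔT/R_total = 71/0.111

Q ≈ 640 W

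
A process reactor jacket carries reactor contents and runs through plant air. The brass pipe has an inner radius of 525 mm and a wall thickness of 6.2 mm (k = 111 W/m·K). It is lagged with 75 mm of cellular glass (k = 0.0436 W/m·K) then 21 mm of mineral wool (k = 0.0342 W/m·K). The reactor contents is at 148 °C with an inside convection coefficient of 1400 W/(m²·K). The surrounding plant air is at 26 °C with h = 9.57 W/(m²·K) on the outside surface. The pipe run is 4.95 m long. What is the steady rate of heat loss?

Q ≈ 905 W

For a radial system each layer contributes R = ln(r_out/r_in)/(2πkL); films add R = 1/(hA).
R_inner film = 1/(h_i·2πr₁L) = 1/(1400×2π×0.525×4.95) = 4.374×10^-5 K/W
R_brass pipe wall = ln(531.2/525)/(2π×111×4.95) = 3.401×10^-6 K/W
R_cellular glass = ln(606.2/531.2)/(2π×0.0436×4.95) = 0.0974 K/W
R_mineral wool = ln(627.2/606.2)/(2π×0.0342×4.95) = 0.03202 K/W
R_outer film = 1/(h_o·2πr_oL) = 1/(9.57×2π×0.6272×4.95) = 0.005357 K/W
R_total = 0.1348 K/W
Q = ΔT/R_total = 122/0.1348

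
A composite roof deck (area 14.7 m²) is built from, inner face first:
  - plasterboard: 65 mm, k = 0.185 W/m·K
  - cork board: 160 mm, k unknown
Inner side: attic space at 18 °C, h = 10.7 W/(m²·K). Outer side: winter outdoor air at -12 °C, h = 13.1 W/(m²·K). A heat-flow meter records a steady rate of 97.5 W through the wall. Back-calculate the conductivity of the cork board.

Model the wall as resistances in series:
R_inner film = 1/(h_i·A) = 1/(10.7×14.7) = 0.006358 K/W
R_plasterboard = L/(kA) = 0.065/(0.185×14.7) = 0.0239 K/W
R_outer film = 1/(h_o·A) = 1/(13.1×14.7) = 0.005193 K/W
Sum of known resistances R_other = 0.03545 K/W
Total R = ΔT/Q = 30/97.5 = 0.3077 K/W
R_cork board = R_total − R_other = 0.2722 K/W
k = L/(R·A) = 0.16/(0.2722×14.7)

k ≈ 0.04 W/(m·K)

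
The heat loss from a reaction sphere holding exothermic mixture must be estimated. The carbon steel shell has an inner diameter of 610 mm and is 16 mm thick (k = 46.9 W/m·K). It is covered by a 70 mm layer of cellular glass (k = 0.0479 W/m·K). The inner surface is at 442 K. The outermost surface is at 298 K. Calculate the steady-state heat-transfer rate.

Q ≈ 155 W

For a spherical shell R = (1/r₁ − 1/r₂)/(4πk); film R = 1/(h·4πr²). In series:
R_carbon steel shell = (1/0.305 − 1/0.321)/(4π×46.9) = 2.773×10^-4 K/W
R_cellular glass = (1/0.321 − 1/0.391)/(4π×0.0479) = 0.9266 K/W
R_total = 0.9268 K/W
Q = ΔT/R_total = 144/0.9268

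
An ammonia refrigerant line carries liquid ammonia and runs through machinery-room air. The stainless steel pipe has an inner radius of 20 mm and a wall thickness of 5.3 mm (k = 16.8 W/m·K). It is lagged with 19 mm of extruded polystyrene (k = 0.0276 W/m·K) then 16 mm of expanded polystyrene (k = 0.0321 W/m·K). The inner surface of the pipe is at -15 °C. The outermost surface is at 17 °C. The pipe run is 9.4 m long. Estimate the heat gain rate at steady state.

Radial resistances (cylindrical: R_cond = ln(r_o/r_i)/(2πkL), R_conv = 1/(h·2πrL)):
R_stainless steel pipe wall = ln(25.3/20)/(2π×16.8×9.4) = 2.369×10^-4 K/W
R_extruded polystyrene = ln(44.3/25.3)/(2π×0.0276×9.4) = 0.3436 K/W
R_expanded polystyrene = ln(60.3/44.3)/(2π×0.0321×9.4) = 0.1626 K/W
R_total = 0.5065 K/W
Q = ΔT/R_total = 32/0.5065

Q ≈ 63.2 W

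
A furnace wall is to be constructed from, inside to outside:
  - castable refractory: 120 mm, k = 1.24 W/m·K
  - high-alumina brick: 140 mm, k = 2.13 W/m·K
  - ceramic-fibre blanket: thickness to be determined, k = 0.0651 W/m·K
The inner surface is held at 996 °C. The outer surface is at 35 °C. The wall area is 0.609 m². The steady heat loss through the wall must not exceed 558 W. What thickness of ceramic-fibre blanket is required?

Treating each layer as a thermal resistance in series:
R_castable refractory = L/(kA) = 0.12/(1.24×0.609) = 0.1589 K/W
R_high-alumina brick = L/(kA) = 0.14/(2.13×0.609) = 0.1079 K/W
Sum of the known resistances R_other = 0.2668 K/W
Required total resistance R_tot = ΔT/Q_allow = 961/558 = 1.722 K/W
R_ceramic-fibre blanket = R_tot − R_other = 1.455 K/W
L = R·k·A = 1.455×0.0651×0.609

L ≈ 57.7 mm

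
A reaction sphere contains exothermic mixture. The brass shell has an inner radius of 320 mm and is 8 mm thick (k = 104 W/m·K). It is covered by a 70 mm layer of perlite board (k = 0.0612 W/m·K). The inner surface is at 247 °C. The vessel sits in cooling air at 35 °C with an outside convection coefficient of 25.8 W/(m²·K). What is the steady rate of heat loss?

Q ≈ 296 W

Each spherical layer contributes R = (1/r_i − 1/r_o)/(4πk):
R_brass shell = (1/0.32 − 1/0.328)/(4π×104) = 5.832×10^-5 K/W
R_perlite board = (1/0.328 − 1/0.398)/(4π×0.0612) = 0.6972 K/W
R_outer film = 1/(h·4πr_o²) = 1/(25.8×4π×0.398²) = 0.01947 K/W
R_total = 0.7168 K/W
Q = ΔT/R_total = 212/0.7168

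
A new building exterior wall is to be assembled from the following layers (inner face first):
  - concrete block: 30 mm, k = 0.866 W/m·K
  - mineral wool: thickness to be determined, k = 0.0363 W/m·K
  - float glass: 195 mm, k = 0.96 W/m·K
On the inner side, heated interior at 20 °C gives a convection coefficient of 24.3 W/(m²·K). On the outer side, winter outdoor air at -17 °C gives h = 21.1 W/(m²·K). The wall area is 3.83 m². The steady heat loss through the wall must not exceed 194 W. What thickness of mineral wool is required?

L ≈ 14.7 mm

Series thermal resistances:
R_inner film = 1/(h_i·A) = 1/(24.3×3.83) = 0.01074 K/W
R_concrete block = L/(kA) = 0.03/(0.866×3.83) = 0.009045 K/W
R_float glass = L/(kA) = 0.195/(0.96×3.83) = 0.05304 K/W
R_outer film = 1/(h_o·A) = 1/(21.1×3.83) = 0.01237 K/W
Sum of the known resistances R_other = 0.0852 K/W
Required total resistance R_tot = ΔT/Q_allow = 37/194 = 0.1907 K/W
R_mineral wool = R_tot − R_other = 0.1055 K/W
L = R·k·A = 0.1055×0.0363×3.83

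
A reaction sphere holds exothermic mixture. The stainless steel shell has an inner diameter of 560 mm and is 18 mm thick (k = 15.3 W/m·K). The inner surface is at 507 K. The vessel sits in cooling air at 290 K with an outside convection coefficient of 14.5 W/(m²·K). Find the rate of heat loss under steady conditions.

Radial (spherical) resistances in series:
R_stainless steel shell = (1/0.28 − 1/0.298)/(4π×15.3) = 0.001122 K/W
R_outer film = 1/(h·4πr_o²) = 1/(14.5×4π×0.298²) = 0.0618 K/W
R_total = 0.06292 K/W
Q = ΔT/R_total = 217/0.06292

Q ≈ 3450 W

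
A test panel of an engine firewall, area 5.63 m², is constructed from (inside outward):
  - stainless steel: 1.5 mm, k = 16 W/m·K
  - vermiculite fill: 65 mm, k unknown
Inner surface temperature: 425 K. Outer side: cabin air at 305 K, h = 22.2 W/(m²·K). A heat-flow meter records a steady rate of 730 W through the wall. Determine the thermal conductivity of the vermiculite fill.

k ≈ 0.0738 W/(m·K)

Using the resistance-network approach (series):
R_stainless steel = L/(kA) = 0.0015/(16×5.63) = 1.665×10^-5 K/W
R_outer film = 1/(h_o·A) = 1/(22.2×5.63) = 0.008001 K/W
Sum of known resistances R_other = 0.008018 K/W
Total R = ΔT/Q = 120/730 = 0.1644 K/W
R_vermiculite fill = R_total − R_other = 0.1564 K/W
k = L/(R·A) = 0.065/(0.1564×5.63)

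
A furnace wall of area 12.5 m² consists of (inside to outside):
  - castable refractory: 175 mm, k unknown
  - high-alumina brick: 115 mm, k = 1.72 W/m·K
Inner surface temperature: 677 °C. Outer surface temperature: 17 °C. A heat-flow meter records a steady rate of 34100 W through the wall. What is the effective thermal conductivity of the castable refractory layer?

Treating each layer as a thermal resistance in series:
R_high-alumina brick = L/(kA) = 0.115/(1.72×12.5) = 0.005349 K/W
Sum of known resistances R_other = 0.005349 K/W
Total R = ΔT/Q = 660/34100 = 0.01935 K/W
R_castable refractory = R_total − R_other = 0.01401 K/W
k = L/(R·A) = 0.175/(0.01401×12.5)

k ≈ 1 W/(m·K)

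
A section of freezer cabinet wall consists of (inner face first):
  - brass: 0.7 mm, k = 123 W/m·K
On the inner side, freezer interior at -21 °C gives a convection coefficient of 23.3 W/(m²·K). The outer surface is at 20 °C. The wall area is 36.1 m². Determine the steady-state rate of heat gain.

Q ≈ 34500 W

Series thermal resistances:
R_inner film = 1/(h_i·A) = 1/(23.3×36.1) = 0.001189 K/W
R_brass = L/(kA) = 0.0007/(123×36.1) = 1.576×10^-7 K/W
R_total = 0.001189 K/W
Q = ΔT / R_total = 41 / 0.001189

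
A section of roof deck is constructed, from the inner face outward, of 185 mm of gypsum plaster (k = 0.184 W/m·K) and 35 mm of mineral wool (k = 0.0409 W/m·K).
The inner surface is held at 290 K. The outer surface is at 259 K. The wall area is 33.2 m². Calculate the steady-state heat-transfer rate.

Q ≈ 553 W

Series thermal resistances:
R_gypsum plaster = L/(kA) = 0.185/(0.184×33.2) = 0.03028 K/W
R_mineral wool = L/(kA) = 0.035/(0.0409×33.2) = 0.02578 K/W
R_total = 0.05606 K/W
Q = ΔT / R_total = 31 / 0.05606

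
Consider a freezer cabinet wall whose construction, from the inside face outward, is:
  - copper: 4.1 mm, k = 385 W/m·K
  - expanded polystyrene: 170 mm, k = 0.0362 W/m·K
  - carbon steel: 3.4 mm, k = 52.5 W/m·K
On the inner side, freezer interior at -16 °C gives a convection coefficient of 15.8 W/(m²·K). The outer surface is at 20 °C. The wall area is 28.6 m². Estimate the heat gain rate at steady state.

Q ≈ 216 W

Series thermal resistances:
R_inner film = 1/(h_i·A) = 1/(15.8×28.6) = 0.002213 K/W
R_copper = L/(kA) = 0.0041/(385×28.6) = 3.724×10^-7 K/W
R_expanded polystyrene = L/(kA) = 0.17/(0.0362×28.6) = 0.1642 K/W
R_carbon steel = L/(kA) = 0.0034/(52.5×28.6) = 2.264×10^-6 K/W
R_total = 0.1664 K/W
Q = ΔT / R_total = 36 / 0.1664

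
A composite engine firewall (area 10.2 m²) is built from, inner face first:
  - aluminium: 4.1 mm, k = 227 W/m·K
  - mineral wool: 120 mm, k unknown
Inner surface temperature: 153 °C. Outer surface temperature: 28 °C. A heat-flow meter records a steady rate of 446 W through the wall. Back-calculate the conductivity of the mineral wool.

k ≈ 0.042 W/(m·K)

Model the wall as resistances in series:
R_aluminium = L/(kA) = 0.0041/(227×10.2) = 1.771×10^-6 K/W
Sum of known resistances R_other = 1.771×10^-6 K/W
Total R = ΔT/Q = 125/446 = 0.2803 K/W
R_mineral wool = R_total − R_other = 0.2803 K/W
k = L/(R·A) = 0.12/(0.2803×10.2)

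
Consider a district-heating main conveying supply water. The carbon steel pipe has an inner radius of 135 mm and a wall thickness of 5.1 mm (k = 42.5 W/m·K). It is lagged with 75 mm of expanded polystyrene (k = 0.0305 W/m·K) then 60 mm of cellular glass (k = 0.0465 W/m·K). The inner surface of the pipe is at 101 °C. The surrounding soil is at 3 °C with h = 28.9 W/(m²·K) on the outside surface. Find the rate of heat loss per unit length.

For a radial system each layer contributes R = ln(r_out/r_in)/(2πkL); films add R = 1/(hA).
R_carbon steel pipe wall = ln(140.1/135)/(2π×42.5×1) = 1.389×10^-4 K/W
R_expanded polystyrene = ln(215.1/140.1)/(2π×0.0305×1) = 2.237 K/W
R_cellular glass = ln(275.1/215.1)/(2π×0.0465×1) = 0.8421 K/W
R_outer film = 1/(h_o·2πr_oL) = 1/(28.9×2π×0.2751×1) = 0.02002 K/W
R_total = 3.1 K/W
Q = ΔT/R_total = 98/3.1

q′ ≈ 31.6 W/m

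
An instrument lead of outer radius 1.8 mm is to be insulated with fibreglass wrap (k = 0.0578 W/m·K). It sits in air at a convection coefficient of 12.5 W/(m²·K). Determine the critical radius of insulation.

For a cylinder r_cr = k/h = 0.0578/12.5
r_cr = 4.62 mm; since the bare radius (1.8 mm) is below r_cr, adding a thin layer of insulation will *increase* heat loss.

r_cr ≈ 4.62 mm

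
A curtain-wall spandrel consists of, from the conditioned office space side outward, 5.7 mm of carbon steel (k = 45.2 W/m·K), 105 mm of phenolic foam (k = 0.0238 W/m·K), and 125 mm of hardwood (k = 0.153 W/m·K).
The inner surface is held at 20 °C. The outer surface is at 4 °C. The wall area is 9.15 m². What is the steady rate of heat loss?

Q ≈ 28 W

Series thermal resistances:
R_carbon steel = L/(kA) = 0.0057/(45.2×9.15) = 1.378×10^-5 K/W
R_phenolic foam = L/(kA) = 0.105/(0.0238×9.15) = 0.4822 K/W
R_hardwood = L/(kA) = 0.125/(0.153×9.15) = 0.08929 K/W
R_total = 0.5715 K/W
Q = ΔT / R_total = 16 / 0.5715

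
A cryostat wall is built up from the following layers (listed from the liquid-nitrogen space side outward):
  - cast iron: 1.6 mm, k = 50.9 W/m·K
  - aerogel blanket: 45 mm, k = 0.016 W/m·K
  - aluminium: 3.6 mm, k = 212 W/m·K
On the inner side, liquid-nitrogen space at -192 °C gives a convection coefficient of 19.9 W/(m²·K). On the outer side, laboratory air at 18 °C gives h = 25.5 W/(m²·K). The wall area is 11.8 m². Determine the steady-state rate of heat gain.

Q ≈ 854 W

Series thermal resistances:
R_inner film = 1/(h_i·A) = 1/(19.9×11.8) = 0.004259 K/W
R_cast iron = L/(kA) = 0.0016/(50.9×11.8) = 2.664×10^-6 K/W
R_aerogel blanket = L/(kA) = 0.045/(0.016×11.8) = 0.2383 K/W
R_aluminium = L/(kA) = 0.0036/(212×11.8) = 1.439×10^-6 K/W
R_outer film = 1/(h_o·A) = 1/(25.5×11.8) = 0.003323 K/W
R_total = 0.2459 K/W
Q = ΔT / R_total = 210 / 0.2459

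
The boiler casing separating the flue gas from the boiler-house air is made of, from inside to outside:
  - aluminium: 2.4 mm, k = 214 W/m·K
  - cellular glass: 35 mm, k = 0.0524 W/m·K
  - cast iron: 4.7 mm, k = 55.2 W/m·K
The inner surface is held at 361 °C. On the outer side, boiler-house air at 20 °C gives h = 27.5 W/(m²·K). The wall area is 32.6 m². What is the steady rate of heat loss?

Q ≈ 15800 W

Thermal resistances in series:
R_aluminium = L/(kA) = 0.0024/(214×32.6) = 3.44×10^-7 K/W
R_cellular glass = L/(kA) = 0.035/(0.0524×32.6) = 0.02049 K/W
R_cast iron = L/(kA) = 0.0047/(55.2×32.6) = 2.612×10^-6 K/W
R_outer film = 1/(h_o·A) = 1/(27.5×32.6) = 0.001115 K/W
R_total = 0.02161 K/W
Q = ΔT / R_total = 341 / 0.02161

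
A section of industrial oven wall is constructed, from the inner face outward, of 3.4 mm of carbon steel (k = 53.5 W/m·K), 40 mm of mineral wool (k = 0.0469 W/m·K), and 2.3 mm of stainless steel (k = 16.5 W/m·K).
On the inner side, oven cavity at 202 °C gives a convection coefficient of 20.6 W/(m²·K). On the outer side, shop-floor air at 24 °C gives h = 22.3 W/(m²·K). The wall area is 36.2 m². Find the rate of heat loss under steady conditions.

Model the wall as resistances in series:
R_inner film = 1/(h_i·A) = 1/(20.6×36.2) = 0.001341 K/W
R_carbon steel = L/(kA) = 0.0034/(53.5×36.2) = 1.756×10^-6 K/W
R_mineral wool = L/(kA) = 0.04/(0.0469×36.2) = 0.02356 K/W
R_stainless steel = L/(kA) = 0.0023/(16.5×36.2) = 3.851×10^-6 K/W
R_outer film = 1/(h_o·A) = 1/(22.3×36.2) = 0.001239 K/W
R_total = 0.02615 K/W
Q = ΔT / R_total = 178 / 0.02615

Q ≈ 6810 W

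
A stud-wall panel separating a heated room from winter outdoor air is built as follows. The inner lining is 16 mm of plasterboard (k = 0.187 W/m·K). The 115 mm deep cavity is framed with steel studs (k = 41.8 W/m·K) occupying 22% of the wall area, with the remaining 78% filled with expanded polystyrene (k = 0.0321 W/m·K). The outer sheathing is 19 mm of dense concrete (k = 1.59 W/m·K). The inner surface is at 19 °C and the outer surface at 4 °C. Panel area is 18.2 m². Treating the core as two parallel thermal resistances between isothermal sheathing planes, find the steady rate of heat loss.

Sheathing layers in series; stud and cavity paths in parallel between them.
R_inner = 0.016/(0.187×18.2) = 0.004701 K/W
R_stud  = 0.115/(41.8×0.22×18.2) = 6.871×10^-4 K/W
R_cav   = 0.115/(0.0321×0.78×18.2) = 0.2524 K/W
1/R_core = 1/R_stud + 1/R_cav → R_core = 6.852×10^-4 K/W
R_outer = 0.019/(1.59×18.2) = 6.566×10^-4 K/W
R_total = 0.006043 K/W
Q = ΔT/R_total = 15/0.006043

Q ≈ 2480 W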